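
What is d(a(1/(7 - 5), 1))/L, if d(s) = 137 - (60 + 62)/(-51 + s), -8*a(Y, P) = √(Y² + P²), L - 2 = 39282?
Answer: 92814419/26157290684 - 8*√5/107202011 ≈ 0.0035482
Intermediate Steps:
L = 39284 (L = 2 + 39282 = 39284)
a(Y, P) = -√(P² + Y²)/8 (a(Y, P) = -√(Y² + P²)/8 = -√(P² + Y²)/8)
d(s) = 137 - 122/(-51 + s)
d(a(1/(7 - 5), 1))/L = ((-7109 + 137*(-√(1² + (1/(7 - 5))²)/8))/(-51 - √(1² + (1/(7 - 5))²)/8))/39284 = ((-7109 + 137*(-√(1 + (1/2)²)/8))/(-51 - √(1 + (1/2)²)/8))*(1/39284) = ((-7109 + 137*(-√(1 + (½)²)/8))/(-51 - √(1 + (½)²)/8))*(1/39284) = ((-7109 + 137*(-√(1 + ¼)/8))/(-51 - √(1 + ¼)/8))*(1/39284) = ((-7109 + 137*(-√5/16))/(-51 - √5/16))*(1/39284) = ((-7109 - 137*√5/16)/(-51 - √5/16))*(1/39284) = (-7109 - 137*√5/16)/(39284*(-51 - √5/16))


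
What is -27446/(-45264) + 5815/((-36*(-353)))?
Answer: 25499747/23967288 ≈ 1.0639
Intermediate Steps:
-27446/(-45264) + 5815/((-36*(-353))) = -27446*(-1/45264) + 5815/12708 = 13723/22632 + 5815*(1/12708) = 13723/22632 + 5815/12708 = 25499747/23967288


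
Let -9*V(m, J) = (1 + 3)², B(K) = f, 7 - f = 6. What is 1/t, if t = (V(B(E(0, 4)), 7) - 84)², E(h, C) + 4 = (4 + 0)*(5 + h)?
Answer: 81/595984 ≈ 0.00013591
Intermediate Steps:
f = 1 (f = 7 - 1*6 = 7 - 6 = 1)
E(h, C) = 16 + 4*h (E(h, C) = -4 + (4 + 0)*(5 + h) = -4 + 4*(5 + h) = -4 + (20 + 4*h) = 16 + 4*h)
B(K) = 1
V(m, J) = -16/9 (V(m, J) = -(1 + 3)²/9 = -⅑*4² = -⅑*16 = -16/9)
t = 595984/81 (t = (-16/9 - 84)² = (-772/9)² = 595984/81 ≈ 7357.8)
1/t = 1/(595984/81) = 81/595984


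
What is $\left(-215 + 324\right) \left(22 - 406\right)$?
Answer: $-41856$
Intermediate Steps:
$\left(-215 + 324\right) \left(22 - 406\right) = 109 \left(-384\right) = -41856$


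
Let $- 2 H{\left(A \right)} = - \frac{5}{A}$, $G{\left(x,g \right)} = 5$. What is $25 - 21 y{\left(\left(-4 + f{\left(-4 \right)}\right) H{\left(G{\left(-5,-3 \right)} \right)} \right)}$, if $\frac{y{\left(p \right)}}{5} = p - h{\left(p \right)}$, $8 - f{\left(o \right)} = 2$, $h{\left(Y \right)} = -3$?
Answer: $-395$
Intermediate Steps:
$f{\left(o \right)} = 6$ ($f{\left(o \right)} = 8 - 2 = 6$)
$H{\left(A \right)} = \frac{5}{2 A}$ ($H{\left(A \right)} = - \frac{\left(-5\right) \frac{1}{A}}{2} = \frac{5}{2 A}$)
$y{\left(p \right)} = 15 + 5 p$ ($y{\left(p \right)} = 5 \left(p - -3\right) = 5 \left(p + 3\right) = 5 \left(3 + p\right) = 15 + 5 p$)
$25 - 21 y{\left(\left(-4 + f{\left(-4 \right)}\right) H{\left(G{\left(-5,-3 \right)} \right)} \right)} = 25 - 21 \left(15 + 5 \left(-4 + 6\right) \frac{5}{2 \cdot 5}\right) = 25 - 21 \left(15 + 5 \cdot 2 \cdot \frac{5}{2} \cdot \frac{1}{5}\right) = 25 - 21 \left(15 + 5 \cdot 2 \cdot \frac{1}{2}\right) = 25 - 21 \left(15 + 5 \cdot 1\right) = 25 - 21 \left(15 + 5\right) = 25 - 420 = -395$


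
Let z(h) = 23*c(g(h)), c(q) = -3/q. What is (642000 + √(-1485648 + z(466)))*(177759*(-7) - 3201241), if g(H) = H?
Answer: -2854045668000 - 2222777*I*√322617409242/233 ≈ -2.854e+12 - 5.4186e+9*I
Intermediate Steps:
z(h) = -69/h (z(h) = 23*(-3/h) = -69/h)
(642000 + √(-1485648 + z(466)))*(177759*(-7) - 3201241) = (642000 + √(-1485648 - 69/466))*(177759*(-7) - 3201241) = (642000 + √(-1485648 - 69*1/466))*(-1244313 - 3201241) = (642000 + √(-1485648 - 69/466))*(-4445554) = (642000 + √(-692312037/466))*(-4445554) = (642000 + I*√322617409242/466)*(-4445554) = -2854045668000 - 2222777*I*√322617409242/233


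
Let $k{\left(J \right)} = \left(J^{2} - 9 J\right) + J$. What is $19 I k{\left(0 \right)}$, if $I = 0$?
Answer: $0$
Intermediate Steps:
$k{\left(J \right)} = J^{2} - 8 J$
$19 I k{\left(0 \right)} = 19 \cdot 0 \cdot 0 \left(-8 + 0\right) = 0 \cdot 0 \left(-8\right) = 0 \cdot 0 = 0$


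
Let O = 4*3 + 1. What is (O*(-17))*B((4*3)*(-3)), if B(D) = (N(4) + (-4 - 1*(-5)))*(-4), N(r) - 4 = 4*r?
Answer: 18564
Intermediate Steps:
N(r) = 4 + 4*r
B(D) = -84 (B(D) = ((4 + 4*4) + (-4 - 1*(-5)))*(-4) = ((4 + 16) + (-4 + 5))*(-4) = (20 + 1)*(-4) = 21*(-4) = -84)
O = 13 (O = 12 + 1 = 13)
(O*(-17))*B((4*3)*(-3)) = (13*(-17))*(-84) = -221*(-84) = 18564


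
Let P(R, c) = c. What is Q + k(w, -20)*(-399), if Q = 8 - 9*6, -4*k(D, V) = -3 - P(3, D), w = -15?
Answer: 1151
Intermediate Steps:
k(D, V) = ¾ + D/4 (k(D, V) = -(-3 - D)/4 = ¾ + D/4)
Q = -46 (Q = 8 - 54 = -46)
Q + k(w, -20)*(-399) = -46 + (¾ + (¼)*(-15))*(-399) = -46 + (¾ - 15/4)*(-399) = -46 - 3*(-399) = -46 + 1197 = 1151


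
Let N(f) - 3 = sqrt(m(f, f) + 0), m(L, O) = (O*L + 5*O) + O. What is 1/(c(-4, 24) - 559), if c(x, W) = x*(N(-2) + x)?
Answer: I/(-555*I + 8*sqrt(2)) ≈ -0.0018011 + 3.6715e-5*I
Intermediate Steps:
m(L, O) = 6*O + L*O (m(L, O) = (L*O + 5*O) + O = (5*O + L*O) + O = 6*O + L*O)
N(f) = 3 + sqrt(f*(6 + f)) (N(f) = 3 + sqrt(f*(6 + f) + 0) = 3 + sqrt(f*(6 + f)))
c(x, W) = x*(3 + x + 2*I*sqrt(2)) (c(x, W) = x*((3 + sqrt(-2*(6 - 2))) + x) = x*((3 + sqrt(-2*4)) + x) = x*((3 + sqrt(-8)) + x) = x*((3 + 2*I*sqrt(2)) + x) = x*(3 + x + 2*I*sqrt(2)))
1/(c(-4, 24) - 559) = 1/(-4*(3 - 4 + 2*I*sqrt(2)) - 559) = 1/(-4*(-1 + 2*I*sqrt(2)) - 559) = 1/((4 - 8*I*sqrt(2)) - 559) = 1/(-555 - 8*I*sqrt(2))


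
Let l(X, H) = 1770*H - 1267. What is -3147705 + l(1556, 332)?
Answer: -2561332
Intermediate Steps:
l(X, H) = -1267 + 1770*H
-3147705 + l(1556, 332) = -3147705 + (-1267 + 1770*332) = -3147705 + (-1267 + 587640) = -3147705 + 586373 = -2561332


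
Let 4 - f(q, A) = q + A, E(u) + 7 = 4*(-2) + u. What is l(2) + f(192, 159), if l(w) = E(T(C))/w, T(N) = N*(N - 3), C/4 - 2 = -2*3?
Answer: -405/2 ≈ -202.50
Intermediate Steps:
C = -16 (C = 8 + 4*(-2*3) = 8 + 4*(-6) = 8 - 24 = -16)
T(N) = N*(-3 + N)
E(u) = -15 + u (E(u) = -7 + (4*(-2) + u) = -7 + (-8 + u) = -15 + u)
l(w) = 289/w (l(w) = (-15 - 16*(-3 - 16))/w = (-15 - 16*(-19))/w = (-15 + 304)/w = 289/w)
f(q, A) = 4 - A - q (f(q, A) = 4 - (q + A) = 4 - (A + q) = 4 + (-A - q) = 4 - A - q)
l(2) + f(192, 159) = 289/2 + (4 - 1*159 - 1*192) = 289*(½) + (4 - 159 - 192) = 289/2 - 347 = -405/2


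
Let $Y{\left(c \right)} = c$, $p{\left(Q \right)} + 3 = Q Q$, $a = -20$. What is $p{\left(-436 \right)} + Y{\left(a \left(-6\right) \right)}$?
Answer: $190213$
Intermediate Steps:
$p{\left(Q \right)} = -3 + Q^{2}$ ($p{\left(Q \right)} = -3 + Q Q = -3 + Q^{2}$)
$p{\left(-436 \right)} + Y{\left(a \left(-6\right) \right)} = \left(-3 + \left(-436\right)^{2}\right) - -120 = \left(-3 + 190096\right) + 120 = 190093 + 120 = 190213$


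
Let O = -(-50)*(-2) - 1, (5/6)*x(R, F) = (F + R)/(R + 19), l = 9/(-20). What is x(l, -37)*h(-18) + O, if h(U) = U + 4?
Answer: -17777/265 ≈ -67.083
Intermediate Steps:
l = -9/20 (l = 9*(-1/20) = -9/20 ≈ -0.45000)
x(R, F) = 6*(F + R)/(5*(19 + R)) (x(R, F) = 6*((F + R)/(R + 19))/5 = 6*((F + R)/(19 + R))/5 = 6*(F + R)/(5*(19 + R)))
h(U) = 4 + U
O = -101 (O = -10*10 - 1 = -100 - 1 = -101)
x(l, -37)*h(-18) + O = (6*(-37 - 9/20)/(5*(19 - 9/20)))*(4 - 18) - 101 = ((6/5)*(-749/20)/(371/20))*(-14) - 101 = ((6/5)*(20/371)*(-749/20))*(-14) - 101 = -642/265*(-14) - 101 = 8988/265 - 101 = -17777/265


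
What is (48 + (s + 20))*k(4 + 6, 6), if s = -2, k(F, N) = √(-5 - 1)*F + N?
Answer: 396 + 660*I*√6 ≈ 396.0 + 1616.7*I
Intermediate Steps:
k(F, N) = N + I*F*√6 (k(F, N) = √(-6)*F + N = (I*√6)*F + N = I*F*√6 + N = N + I*F*√6)
(48 + (s + 20))*k(4 + 6, 6) = (48 + (-2 + 20))*(6 + I*(4 + 6)*√6) = (48 + 18)*(6 + I*10*√6) = 66*(6 + 10*I*√6) = 396 + 660*I*√6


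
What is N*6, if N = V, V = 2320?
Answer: 13920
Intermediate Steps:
N = 2320
N*6 = 2320*6 = 13920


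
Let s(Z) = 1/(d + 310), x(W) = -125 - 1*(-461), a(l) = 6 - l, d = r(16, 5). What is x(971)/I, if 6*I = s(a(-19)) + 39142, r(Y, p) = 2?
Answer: 89856/1744615 ≈ 0.051505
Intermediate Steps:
d = 2
x(W) = 336 (x(W) = -125 + 461 = 336)
s(Z) = 1/312 (s(Z) = 1/(2 + 310) = 1/312)
I = 12212305/1872 (I = (1/312 + 39142)/6 = (⅙)*(12212305/312) = 12212305/1872 ≈ 6523.7)
x(971)/I = 336/(12212305/1872) = 336*(1872/12212305) = 89856/1744615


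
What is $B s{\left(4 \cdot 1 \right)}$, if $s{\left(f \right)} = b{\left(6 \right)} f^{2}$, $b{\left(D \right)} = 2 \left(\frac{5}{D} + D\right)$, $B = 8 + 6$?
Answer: $\frac{9184}{3} \approx 3061.3$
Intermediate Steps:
$B = 14$
$b{\left(D \right)} = 2 D + \frac{10}{D}$ ($b{\left(D \right)} = 2 \left(D + \frac{5}{D}\right) = 2 D + \frac{10}{D}$)
$s{\left(f \right)} = \frac{41 f^{2}}{3}$ ($s{\left(f \right)} = \left(2 \cdot 6 + \frac{10}{6}\right) f^{2} = \left(12 + 10 \cdot \frac{1}{6}\right) f^{2} = \left(12 + \frac{5}{3}\right) f^{2} = \frac{41 f^{2}}{3}$)
$B s{\left(4 \cdot 1 \right)} = 14 \frac{41 \left(4 \cdot 1\right)^{2}}{3} = 14 \frac{41 \cdot 4^{2}}{3} = 14 \cdot \frac{41}{3} \cdot 16 = 14 \cdot \frac{656}{3} = \frac{9184}{3}$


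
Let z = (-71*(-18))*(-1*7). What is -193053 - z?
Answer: -184107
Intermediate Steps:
z = -8946 (z = 1278*(-7) = -8946)
-193053 - z = -193053 - 1*(-8946) = -193053 + 8946 = -184107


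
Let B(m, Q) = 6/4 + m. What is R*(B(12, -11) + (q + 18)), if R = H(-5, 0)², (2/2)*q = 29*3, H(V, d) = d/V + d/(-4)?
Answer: 0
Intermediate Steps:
H(V, d) = -d/4 + d/V (H(V, d) = d/V + d*(-¼) = d/V - d/4 = -d/4 + d/V)
q = 87 (q = 29*3 = 87)
B(m, Q) = 3/2 + m (B(m, Q) = 6*(¼) + m = 3/2 + m)
R = 0 (R = (-¼*0 + 0/(-5))² = (0 + 0*(-⅕))² = (0 + 0)² = 0² = 0)
R*(B(12, -11) + (q + 18)) = 0*((3/2 + 12) + (87 + 18)) = 0*(27/2 + 105) = 0*(237/2) = 0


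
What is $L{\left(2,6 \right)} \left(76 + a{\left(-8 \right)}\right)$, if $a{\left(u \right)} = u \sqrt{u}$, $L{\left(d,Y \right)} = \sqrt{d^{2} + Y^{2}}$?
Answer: $152 \sqrt{10} - 64 i \sqrt{5} \approx 480.67 - 143.11 i$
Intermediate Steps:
$L{\left(d,Y \right)} = \sqrt{Y^{2} + d^{2}}$
$a{\left(u \right)} = u^{\frac{3}{2}}$
$L{\left(2,6 \right)} \left(76 + a{\left(-8 \right)}\right) = \sqrt{6^{2} + 2^{2}} \left(76 + \left(-8\right)^{\frac{3}{2}}\right) = \sqrt{36 + 4} \left(76 - 16 i \sqrt{2}\right) = \sqrt{40} \left(76 - 16 i \sqrt{2}\right) = 2 \sqrt{10} \left(76 - 16 i \sqrt{2}\right)$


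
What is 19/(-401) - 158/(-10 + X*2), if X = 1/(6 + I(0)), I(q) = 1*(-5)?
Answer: 31603/1604 ≈ 19.703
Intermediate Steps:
I(q) = -5
X = 1 (X = 1/(6 - 5) = 1/1 = 1)
19/(-401) - 158/(-10 + X*2) = 19/(-401) - 158/(-10 + 1*2) = 19*(-1/401) - 158/(-10 + 2) = -19/401 - 158/(-8) = -19/401 - 158*(-⅛) = -19/401 + 79/4 = 31603/1604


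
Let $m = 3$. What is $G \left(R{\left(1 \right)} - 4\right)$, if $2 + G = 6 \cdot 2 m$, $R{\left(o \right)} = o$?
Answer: $-102$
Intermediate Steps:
$G = 34$ ($G = -2 + 6 \cdot 2 \cdot 3 = -2 + 12 \cdot 3 = -2 + 36 = 34$)
$G \left(R{\left(1 \right)} - 4\right) = 34 \left(1 - 4\right) = 34 \left(-3\right) = -102$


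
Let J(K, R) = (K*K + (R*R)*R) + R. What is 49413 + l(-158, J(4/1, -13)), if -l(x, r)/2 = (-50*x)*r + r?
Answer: 34719001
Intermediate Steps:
J(K, R) = R + K² + R³ (J(K, R) = (K² + R²*R) + R = (K² + R³) + R = R + K² + R³)
l(x, r) = -2*r + 100*r*x (l(x, r) = -2*((-50*x)*r + r) = -2*(-50*r*x + r) = -2*(r - 50*r*x) = -2*r + 100*r*x)
49413 + l(-158, J(4/1, -13)) = 49413 + 2*(-13 + (4/1)² + (-13)³)*(-1 + 50*(-158)) = 49413 + 2*(-13 + (4*1)² - 2197)*(-1 - 7900) = 49413 + 2*(-13 + 4² - 2197)*(-7901) = 49413 + 2*(-13 + 16 - 2197)*(-7901) = 49413 + 2*(-2194)*(-7901) = 49413 + 34669588 = 34719001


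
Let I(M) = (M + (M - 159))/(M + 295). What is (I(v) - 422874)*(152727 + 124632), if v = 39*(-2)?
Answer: -3635937683901/31 ≈ -1.1729e+11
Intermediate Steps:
v = -78
I(M) = (-159 + 2*M)/(295 + M) (I(M) = (M + (-159 + M))/(295 + M) = (-159 + 2*M)/(295 + M))
(I(v) - 422874)*(152727 + 124632) = ((-159 + 2*(-78))/(295 - 78) - 422874)*(152727 + 124632) = ((-159 - 156)/217 - 422874)*277359 = ((1/217)*(-315) - 422874)*277359 = (-45/31 - 422874)*277359 = -13109139/31*277359 = -3635937683901/31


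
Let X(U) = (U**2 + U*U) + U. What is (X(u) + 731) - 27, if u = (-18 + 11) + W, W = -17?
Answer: 1832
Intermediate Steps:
u = -24 (u = (-18 + 11) - 17 = -7 - 17 = -24)
X(U) = U + 2*U**2 (X(U) = (U**2 + U**2) + U = 2*U**2 + U = U + 2*U**2)
(X(u) + 731) - 27 = (-24*(1 + 2*(-24)) + 731) - 27 = (-24*(1 - 48) + 731) - 27 = (-24*(-47) + 731) - 27 = (1128 + 731) - 27 = 1859 - 27 = 1832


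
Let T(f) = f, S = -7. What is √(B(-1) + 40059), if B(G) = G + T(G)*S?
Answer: √40065 ≈ 200.16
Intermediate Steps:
B(G) = -6*G (B(G) = G + G*(-7) = G - 7*G = -6*G)
√(B(-1) + 40059) = √(-6*(-1) + 40059) = √(6 + 40059) = √40065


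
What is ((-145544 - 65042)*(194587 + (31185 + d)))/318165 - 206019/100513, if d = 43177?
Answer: -5692809686115617/31979718645 ≈ -1.7801e+5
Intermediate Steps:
((-145544 - 65042)*(194587 + (31185 + d)))/318165 - 206019/100513 = ((-145544 - 65042)*(194587 + (31185 + 43177)))/318165 - 206019/100513 = -210586*(194587 + 74362)*(1/318165) - 206019*1/100513 = -210586*268949*(1/318165) - 206019/100513 = -56636894114*1/318165 - 206019/100513 = -56636894114/318165 - 206019/100513 = -5692809686115617/31979718645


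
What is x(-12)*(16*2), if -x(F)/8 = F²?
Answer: -36864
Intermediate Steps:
x(F) = -8*F²
x(-12)*(16*2) = (-8*(-12)²)*(16*2) = -8*144*32 = -1152*32 = -36864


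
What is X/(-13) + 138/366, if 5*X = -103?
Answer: 7778/3965 ≈ 1.9617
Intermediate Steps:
X = -103/5 (X = (⅕)*(-103) = -103/5 ≈ -20.600)
X/(-13) + 138/366 = -103/5/(-13) + 138/366 = -103/5*(-1/13) + 138*(1/366) = 103/65 + 23/61 = 7778/3965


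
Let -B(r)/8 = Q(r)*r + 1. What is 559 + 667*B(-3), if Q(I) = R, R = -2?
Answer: -36793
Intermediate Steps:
Q(I) = -2
B(r) = -8 + 16*r (B(r) = -8*(-2*r + 1) = -8*(1 - 2*r) = -8 + 16*r)
559 + 667*B(-3) = 559 + 667*(-8 + 16*(-3)) = 559 + 667*(-8 - 48) = 559 + 667*(-56) = 559 - 37352 = -36793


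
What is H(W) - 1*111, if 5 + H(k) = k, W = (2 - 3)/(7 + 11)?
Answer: -2089/18 ≈ -116.06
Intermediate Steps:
W = -1/18 ≈ -0.055556
H(k) = -5 + k
H(W) - 1*111 = (-5 - 1/18) - 1*111 = -91/18 - 111 = -2089/18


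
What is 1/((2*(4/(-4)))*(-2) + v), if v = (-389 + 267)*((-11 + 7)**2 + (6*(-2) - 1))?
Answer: -1/362 ≈ -0.0027624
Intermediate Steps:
v = -366 (v = -122*((-4)**2 + (-12 - 1)) = -122*(16 - 13) = -122*3 = -366)
1/((2*(4/(-4)))*(-2) + v) = 1/((2*(4/(-4)))*(-2) - 366) = 1/((2*(4*(-1/4)))*(-2) - 366) = 1/((2*(-1))*(-2) - 366) = 1/(-2*(-2) - 366) = 1/(4 - 366) = 1/(-362) = -1/362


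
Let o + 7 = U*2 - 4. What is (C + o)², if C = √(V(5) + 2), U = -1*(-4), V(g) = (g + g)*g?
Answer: 61 - 12*√13 ≈ 17.733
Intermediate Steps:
V(g) = 2*g² (V(g) = (2*g)*g = 2*g²)
U = 4
o = -3 (o = -7 + (4*2 - 4) = -7 + (8 - 4) = -7 + 4 = -3)
C = 2*√13 (C = √(2*5² + 2) = √(2*25 + 2) = √(50 + 2) = √52 = 2*√13 ≈ 7.2111)
(C + o)² = (2*√13 - 3)² = (-3 + 2*√13)²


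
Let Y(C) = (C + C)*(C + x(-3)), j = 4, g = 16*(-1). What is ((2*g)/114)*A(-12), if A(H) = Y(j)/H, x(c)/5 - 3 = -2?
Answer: 32/19 ≈ 1.6842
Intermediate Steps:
g = -16
x(c) = 5 (x(c) = 15 + 5*(-2) = 15 - 10 = 5)
Y(C) = 2*C*(5 + C) (Y(C) = (C + C)*(C + 5) = (2*C)*(5 + C) = 2*C*(5 + C))
A(H) = 72/H (A(H) = (2*4*(5 + 4))/H = (2*4*9)/H = 72/H)
((2*g)/114)*A(-12) = ((2*(-16))/114)*(72/(-12)) = (-32*1/114)*(72*(-1/12)) = -16/57*(-6) = 32/19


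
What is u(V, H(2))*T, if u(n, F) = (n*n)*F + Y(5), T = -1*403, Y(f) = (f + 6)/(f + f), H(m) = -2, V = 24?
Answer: 4638127/10 ≈ 4.6381e+5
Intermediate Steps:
Y(f) = (6 + f)/(2*f) (Y(f) = (6 + f)/((2*f)) = (6 + f)*(1/(2*f)) = (6 + f)/(2*f))
T = -403
u(n, F) = 11/10 + F*n² (u(n, F) = (n*n)*F + (½)*(6 + 5)/5 = n²*F + (½)*(⅕)*11 = F*n² + 11/10 = 11/10 + F*n²)
u(V, H(2))*T = (11/10 - 2*24²)*(-403) = (11/10 - 2*576)*(-403) = (11/10 - 1152)*(-403) = -11509/10*(-403) = 4638127/10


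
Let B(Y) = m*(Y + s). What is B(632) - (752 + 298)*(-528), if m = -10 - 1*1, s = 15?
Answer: 547283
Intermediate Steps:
m = -11 (m = -10 - 1 = -11)
B(Y) = -165 - 11*Y (B(Y) = -11*(Y + 15) = -11*(15 + Y) = -165 - 11*Y)
B(632) - (752 + 298)*(-528) = (-165 - 11*632) - (752 + 298)*(-528) = (-165 - 6952) - 1050*(-528) = -7117 - 1*(-554400) = -7117 + 554400 = 547283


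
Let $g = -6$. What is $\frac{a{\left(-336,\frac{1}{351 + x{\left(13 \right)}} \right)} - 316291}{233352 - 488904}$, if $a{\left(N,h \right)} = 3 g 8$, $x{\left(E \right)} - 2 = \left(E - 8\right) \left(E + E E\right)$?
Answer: $\frac{316435}{255552} \approx 1.2382$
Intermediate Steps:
$x{\left(E \right)} = 2 + \left(-8 + E\right) \left(E + E^{2}\right)$ ($x{\left(E \right)} = 2 + \left(E - 8\right) \left(E + E E\right) = 2 + \left(-8 + E\right) \left(E + E^{2}\right)$)
$a{\left(N,h \right)} = -144$ ($a{\left(N,h \right)} = 3 \left(-6\right) 8 = \left(-18\right) 8 = -144$)
$\frac{a{\left(-336,\frac{1}{351 + x{\left(13 \right)}} \right)} - 316291}{233352 - 488904} = \frac{-144 - 316291}{233352 - 488904} = - \frac{316435}{-255552} = \left(-316435\right) \left(- \frac{1}{255552}\right) = \frac{316435}{255552}$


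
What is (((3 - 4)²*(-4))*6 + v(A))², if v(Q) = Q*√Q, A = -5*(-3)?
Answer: 3951 - 720*√15 ≈ 1162.5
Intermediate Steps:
A = 15
v(Q) = Q^(3/2)
(((3 - 4)²*(-4))*6 + v(A))² = (((3 - 4)²*(-4))*6 + 15^(3/2))² = (((-1)²*(-4))*6 + 15*√15)² = ((1*(-4))*6 + 15*√15)² = (-4*6 + 15*√15)² = (-24 + 15*√15)²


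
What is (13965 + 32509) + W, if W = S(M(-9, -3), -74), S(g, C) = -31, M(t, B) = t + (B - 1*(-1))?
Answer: 46443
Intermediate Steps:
M(t, B) = 1 + B + t (M(t, B) = t + (B + 1) = t + (1 + B) = 1 + B + t)
W = -31
(13965 + 32509) + W = (13965 + 32509) - 31 = 46474 - 31 = 46443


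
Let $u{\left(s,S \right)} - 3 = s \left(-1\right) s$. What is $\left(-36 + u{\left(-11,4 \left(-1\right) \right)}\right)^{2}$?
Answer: $23716$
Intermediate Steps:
$u{\left(s,S \right)} = 3 - s^{2}$ ($u{\left(s,S \right)} = 3 + s \left(-1\right) s = 3 + - s s = 3 - s^{2}$)
$\left(-36 + u{\left(-11,4 \left(-1\right) \right)}\right)^{2} = \left(-36 + \left(3 - \left(-11\right)^{2}\right)\right)^{2} = \left(-36 + \left(3 - 121\right)\right)^{2} = \left(-36 - 118\right)^{2} = \left(-154\right)^{2} = 23716$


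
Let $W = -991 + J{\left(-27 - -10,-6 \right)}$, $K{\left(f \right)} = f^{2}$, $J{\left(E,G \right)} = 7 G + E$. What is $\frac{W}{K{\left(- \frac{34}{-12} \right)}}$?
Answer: $- \frac{37800}{289} \approx -130.8$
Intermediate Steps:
$J{\left(E,G \right)} = E + 7 G$
$W = -1050$ ($W = -991 + \left(\left(-27 - -10\right) + 7 \left(-6\right)\right) = -991 + \left(\left(-27 + 10\right) - 42\right) = -991 - 59 = -1050$)
$\frac{W}{K{\left(- \frac{34}{-12} \right)}} = - \frac{1050}{\left(- \frac{34}{-12}\right)^{2}} = - \frac{1050}{\left(\left(-34\right) \left(- \frac{1}{12}\right)\right)^{2}} = - \frac{1050}{\left(\frac{17}{6}\right)^{2}} = - \frac{1050}{\frac{289}{36}} = \left(-1050\right) \frac{36}{289} = - \frac{37800}{289}$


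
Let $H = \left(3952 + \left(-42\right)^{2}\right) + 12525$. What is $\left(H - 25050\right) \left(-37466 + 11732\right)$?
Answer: $175222806$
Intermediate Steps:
$H = 18241$ ($H = \left(3952 + 1764\right) + 12525 = 5716 + 12525 = 18241$)
$\left(H - 25050\right) \left(-37466 + 11732\right) = \left(18241 - 25050\right) \left(-37466 + 11732\right) = \left(-6809\right) \left(-25734\right) = 175222806$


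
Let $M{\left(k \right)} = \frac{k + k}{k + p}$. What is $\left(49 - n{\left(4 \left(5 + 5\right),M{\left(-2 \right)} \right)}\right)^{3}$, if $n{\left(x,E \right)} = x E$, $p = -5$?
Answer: $\frac{6128487}{343} \approx 17867.0$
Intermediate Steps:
$M{\left(k \right)} = \frac{2 k}{-5 + k}$ ($M{\left(k \right)} = \frac{k + k}{k - 5} = \frac{2 k}{-5 + k}$)
$n{\left(x,E \right)} = E x$
$\left(49 - n{\left(4 \left(5 + 5\right),M{\left(-2 \right)} \right)}\right)^{3} = \left(49 - 2 \left(-2\right) \frac{1}{-5 - 2} \cdot 4 \left(5 + 5\right)\right)^{3} = \left(49 - 2 \left(-2\right) \frac{1}{-7} \cdot 4 \cdot 10\right)^{3} = \left(49 - 2 \left(-2\right) \left(- \frac{1}{7}\right) 40\right)^{3} = \left(49 - \frac{4}{7} \cdot 40\right)^{3} = \left(49 - \frac{160}{7}\right)^{3} = \left(\frac{183}{7}\right)^{3} = \frac{6128487}{343}$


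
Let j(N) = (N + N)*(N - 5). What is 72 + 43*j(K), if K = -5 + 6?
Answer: -272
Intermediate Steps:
K = 1
j(N) = 2*N*(-5 + N) (j(N) = (2*N)*(-5 + N) = 2*N*(-5 + N))
72 + 43*j(K) = 72 + 43*(2*1*(-5 + 1)) = 72 + 43*(2*1*(-4)) = 72 + 43*(-8) = 72 - 344 = -272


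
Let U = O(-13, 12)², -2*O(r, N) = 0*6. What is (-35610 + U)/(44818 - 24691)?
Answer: -11870/6709 ≈ -1.7693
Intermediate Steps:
O(r, N) = 0 (O(r, N) = -0*6 = -½*0 = 0)
U = 0 (U = 0² = 0)
(-35610 + U)/(44818 - 24691) = (-35610 + 0)/(44818 - 24691) = -35610/20127 = -35610*1/20127 = -11870/6709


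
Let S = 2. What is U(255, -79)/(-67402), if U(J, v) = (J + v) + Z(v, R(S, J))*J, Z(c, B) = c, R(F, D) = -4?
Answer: 19969/67402 ≈ 0.29627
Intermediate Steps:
U(J, v) = J + v + J*v (U(J, v) = (J + v) + v*J = (J + v) + J*v = J + v + J*v)
U(255, -79)/(-67402) = (255 - 79 + 255*(-79))/(-67402) = (255 - 79 - 20145)*(-1/67402) = -19969*(-1/67402) = 19969/67402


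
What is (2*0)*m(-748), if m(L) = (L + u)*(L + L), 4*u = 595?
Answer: 0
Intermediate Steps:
u = 595/4 (u = (¼)*595 = 595/4 ≈ 148.75)
m(L) = 2*L*(595/4 + L) (m(L) = (L + 595/4)*(L + L) = (595/4 + L)*(2*L) = 2*L*(595/4 + L))
(2*0)*m(-748) = (2*0)*((½)*(-748)*(595 + 4*(-748))) = 0*((½)*(-748)*(595 - 2992)) = 0*((½)*(-748)*(-2397)) = 0*896478 = 0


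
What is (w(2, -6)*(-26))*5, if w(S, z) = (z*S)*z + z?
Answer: -8580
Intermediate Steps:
w(S, z) = z + S*z² (w(S, z) = (S*z)*z + z = S*z² + z = z + S*z²)
(w(2, -6)*(-26))*5 = (-6*(1 + 2*(-6))*(-26))*5 = (-6*(1 - 12)*(-26))*5 = (-6*(-11)*(-26))*5 = (66*(-26))*5 = -1716*5 = -8580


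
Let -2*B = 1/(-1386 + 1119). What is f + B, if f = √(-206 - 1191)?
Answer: 1/534 + I*√1397 ≈ 0.0018727 + 37.376*I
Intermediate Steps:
B = 1/534 (B = -1/(2*(-1386 + 1119)) = -½/(-267) = -½*(-1/267) = 1/534 ≈ 0.0018727)
f = I*√1397 (f = √(-1397) = I*√1397 ≈ 37.376*I)
f + B = I*√1397 + 1/534 = 1/534 + I*√1397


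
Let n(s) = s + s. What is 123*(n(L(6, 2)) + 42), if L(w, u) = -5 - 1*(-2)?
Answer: 4428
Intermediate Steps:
L(w, u) = -3 (L(w, u) = -5 + 2 = -3)
n(s) = 2*s
123*(n(L(6, 2)) + 42) = 123*(2*(-3) + 42) = 123*(-6 + 42) = 123*36 = 4428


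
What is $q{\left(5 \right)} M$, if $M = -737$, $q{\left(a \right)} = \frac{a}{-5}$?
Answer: $737$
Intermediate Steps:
$q{\left(a \right)} = - \frac{a}{5}$ ($q{\left(a \right)} = a \left(- \frac{1}{5}\right) = - \frac{a}{5}$)
$q{\left(5 \right)} M = \left(- \frac{1}{5}\right) 5 \left(-737\right) = \left(-1\right) \left(-737\right) = 737$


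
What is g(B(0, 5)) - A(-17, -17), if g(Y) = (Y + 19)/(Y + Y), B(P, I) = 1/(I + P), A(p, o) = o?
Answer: 65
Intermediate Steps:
g(Y) = (19 + Y)/(2*Y) (g(Y) = (19 + Y)/((2*Y)) = (19 + Y)*(1/(2*Y)) = (19 + Y)/(2*Y))
g(B(0, 5)) - A(-17, -17) = (19 + 1/(5 + 0))/(2*(1/(5 + 0))) - 1*(-17) = (19 + 1/5)/(2*(1/5)) + 17 = (1/2)*5*(96/5) + 17 = 48 + 17 = 65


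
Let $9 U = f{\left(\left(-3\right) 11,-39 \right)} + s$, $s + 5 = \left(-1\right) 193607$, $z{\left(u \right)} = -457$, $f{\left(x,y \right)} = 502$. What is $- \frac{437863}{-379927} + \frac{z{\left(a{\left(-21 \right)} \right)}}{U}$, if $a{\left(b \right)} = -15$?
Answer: $\frac{28706121227}{24455900990} \approx 1.1738$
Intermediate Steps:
$s = -193612$ ($s = -5 - 193607 = -193612$)
$U = - \frac{64370}{3}$ ($U = \frac{502 - 193612}{9} = \frac{1}{9} \left(-193110\right) = - \frac{64370}{3} \approx -21457.0$)
$- \frac{437863}{-379927} + \frac{z{\left(a{\left(-21 \right)} \right)}}{U} = - \frac{437863}{-379927} - \frac{457}{- \frac{64370}{3}} = \left(-437863\right) \left(- \frac{1}{379927}\right) - - \frac{1371}{64370} = \frac{437863}{379927} + \frac{1371}{64370} = \frac{28706121227}{24455900990}$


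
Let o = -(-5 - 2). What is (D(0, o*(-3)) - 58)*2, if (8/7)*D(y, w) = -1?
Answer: -471/4 ≈ -117.75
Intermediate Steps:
o = 7 (o = -1*(-7) = 7)
D(y, w) = -7/8 (D(y, w) = (7/8)*(-1) = -7/8)
(D(0, o*(-3)) - 58)*2 = (-7/8 - 58)*2 = -471/8*2 = -471/4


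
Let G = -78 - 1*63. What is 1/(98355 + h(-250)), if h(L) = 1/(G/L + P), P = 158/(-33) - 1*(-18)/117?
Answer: 436511/42932932155 ≈ 1.0167e-5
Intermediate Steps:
G = -141 (G = -78 - 63 = -141)
P = -1988/429 (P = 158*(-1/33) + 18*(1/117) = -158/33 + 2/13 = -1988/429 ≈ -4.6340)
h(L) = 1/(-1988/429 - 141/L) (h(L) = 1/(-141/L - 1988/429) = 1/(-1988/429 - 141/L))
1/(98355 + h(-250)) = 1/(98355 + 429*(-250)/(-60489 - 1988*(-250))) = 1/(98355 + 429*(-250)/(-60489 + 497000)) = 1/(98355 + 429*(-250)/436511) = 1/(98355 + 429*(-250)*(1/436511)) = 1/(98355 - 107250/436511) = 1/(42932932155/436511) = 436511/42932932155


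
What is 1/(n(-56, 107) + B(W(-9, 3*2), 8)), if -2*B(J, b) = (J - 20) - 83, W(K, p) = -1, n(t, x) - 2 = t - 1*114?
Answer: -1/116 ≈ -0.0086207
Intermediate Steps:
n(t, x) = -112 + t (n(t, x) = 2 + (t - 1*114) = 2 + (t - 114) = 2 + (-114 + t) = -112 + t)
B(J, b) = 103/2 - J/2 (B(J, b) = -((J - 20) - 83)/2 = -((-20 + J) - 83)/2 = -(-103 + J)/2 = 103/2 - J/2)
1/(n(-56, 107) + B(W(-9, 3*2), 8)) = 1/((-112 - 56) + (103/2 - 1/2*(-1))) = 1/(-168 + (103/2 + 1/2)) = 1/(-168 + 52) = 1/(-116) = -1/116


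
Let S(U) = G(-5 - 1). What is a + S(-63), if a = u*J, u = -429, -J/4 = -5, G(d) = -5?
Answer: -8585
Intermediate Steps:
S(U) = -5
J = 20 (J = -4*(-5) = 20)
a = -8580 (a = -429*20 = -8580)
a + S(-63) = -8580 - 5 = -8585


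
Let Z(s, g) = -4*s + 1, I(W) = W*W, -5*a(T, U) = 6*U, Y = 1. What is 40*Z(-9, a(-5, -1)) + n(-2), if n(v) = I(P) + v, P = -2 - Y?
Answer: 1487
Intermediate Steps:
P = -3 (P = -2 - 1*1 = -2 - 1 = -3)
a(T, U) = -6*U/5
I(W) = W**2
n(v) = 9 + v (n(v) = (-3)**2 + v = 9 + v)
Z(s, g) = 1 - 4*s
40*Z(-9, a(-5, -1)) + n(-2) = 40*(1 - 4*(-9)) + (9 - 2) = 40*(1 + 36) + 7 = 40*37 + 7 = 1480 + 7 = 1487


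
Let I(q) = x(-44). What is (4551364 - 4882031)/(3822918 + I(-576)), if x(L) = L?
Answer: -330667/3822874 ≈ -0.086497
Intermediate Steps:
I(q) = -44
(4551364 - 4882031)/(3822918 + I(-576)) = (4551364 - 4882031)/(3822918 - 44) = -330667/3822874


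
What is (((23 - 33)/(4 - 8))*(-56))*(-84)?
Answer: 11760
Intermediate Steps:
(((23 - 33)/(4 - 8))*(-56))*(-84) = (-10/(-4)*(-56))*(-84) = (-10*(-¼)*(-56))*(-84) = ((5/2)*(-56))*(-84) = -140*(-84) = 11760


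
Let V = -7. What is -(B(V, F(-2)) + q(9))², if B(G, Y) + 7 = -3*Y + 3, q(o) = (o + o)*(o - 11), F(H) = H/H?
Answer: -1849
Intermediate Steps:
F(H) = 1
q(o) = 2*o*(-11 + o) (q(o) = (2*o)*(-11 + o) = 2*o*(-11 + o))
B(G, Y) = -4 - 3*Y (B(G, Y) = -7 + (-3*Y + 3) = -7 + (3 - 3*Y) = -4 - 3*Y)
-(B(V, F(-2)) + q(9))² = -((-4 - 3*1) + 2*9*(-11 + 9))² = -((-4 - 3) + 2*9*(-2))² = -(-7 - 36)² = -1*(-43)² = -1*1849 = -1849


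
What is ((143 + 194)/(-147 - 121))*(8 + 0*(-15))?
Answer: -674/67 ≈ -10.060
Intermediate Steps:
((143 + 194)/(-147 - 121))*(8 + 0*(-15)) = (337/(-268))*(8 + 0) = (337*(-1/268))*8 = -337/268*8 = -674/67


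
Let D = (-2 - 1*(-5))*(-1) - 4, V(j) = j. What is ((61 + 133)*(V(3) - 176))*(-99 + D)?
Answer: 3557572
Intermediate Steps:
D = -7 (D = (-2 + 5)*(-1) - 4 = 3*(-1) - 4 = -3 - 4 = -7)
((61 + 133)*(V(3) - 176))*(-99 + D) = ((61 + 133)*(3 - 176))*(-99 - 7) = (194*(-173))*(-106) = -33562*(-106) = 3557572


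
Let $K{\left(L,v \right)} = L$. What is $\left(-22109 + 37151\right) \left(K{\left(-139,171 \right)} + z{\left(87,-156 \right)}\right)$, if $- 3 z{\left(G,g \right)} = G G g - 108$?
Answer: $5918801370$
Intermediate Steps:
$z{\left(G,g \right)} = 36 - \frac{g G^{2}}{3}$ ($z{\left(G,g \right)} = - \frac{G G g - 108}{3} = - \frac{G^{2} g - 108}{3} = - \frac{g G^{2} - 108}{3} = - \frac{-108 + g G^{2}}{3} = 36 - \frac{g G^{2}}{3}$)
$\left(-22109 + 37151\right) \left(K{\left(-139,171 \right)} + z{\left(87,-156 \right)}\right) = \left(-22109 + 37151\right) \left(-139 - \left(-36 - 52 \cdot 87^{2}\right)\right) = 15042 \left(-139 - \left(-36 - 393588\right)\right) = 15042 \left(-139 + \left(36 + 393588\right)\right) = 15042 \left(-139 + 393624\right) = 15042 \cdot 393485 = 5918801370$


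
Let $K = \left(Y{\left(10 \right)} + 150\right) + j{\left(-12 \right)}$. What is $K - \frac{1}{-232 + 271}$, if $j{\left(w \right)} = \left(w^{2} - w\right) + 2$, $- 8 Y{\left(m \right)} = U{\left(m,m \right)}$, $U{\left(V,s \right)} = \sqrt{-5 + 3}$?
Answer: $\frac{12011}{39} - \frac{i \sqrt{2}}{8} \approx 307.97 - 0.17678 i$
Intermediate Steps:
$U{\left(V,s \right)} = i \sqrt{2}$ ($U{\left(V,s \right)} = \sqrt{-2} = i \sqrt{2}$)
$Y{\left(m \right)} = - \frac{i \sqrt{2}}{8}$
$j{\left(w \right)} = 2 + w^{2} - w$
$K = 308 - \frac{i \sqrt{2}}{8}$ ($K = \left(- \frac{i \sqrt{2}}{8} + 150\right) + \left(2 + \left(-12\right)^{2} - -12\right) = \left(150 - \frac{i \sqrt{2}}{8}\right) + \left(2 + 144 + 12\right) = \left(150 - \frac{i \sqrt{2}}{8}\right) + 158 = 308 - \frac{i \sqrt{2}}{8} \approx 308.0 - 0.17678 i$)
$K - \frac{1}{-232 + 271} = \left(308 - \frac{i \sqrt{2}}{8}\right) - \frac{1}{-232 + 271} = \left(308 - \frac{i \sqrt{2}}{8}\right) - \frac{1}{39} = \frac{12011}{39} - \frac{i \sqrt{2}}{8}$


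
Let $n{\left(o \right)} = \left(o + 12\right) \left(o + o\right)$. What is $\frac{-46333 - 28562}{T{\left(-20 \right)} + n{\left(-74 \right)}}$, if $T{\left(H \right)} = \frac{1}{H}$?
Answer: $- \frac{499300}{61173} \approx -8.1621$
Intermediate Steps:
$n{\left(o \right)} = 2 o \left(12 + o\right)$ ($n{\left(o \right)} = \left(12 + o\right) 2 o = 2 o \left(12 + o\right)$)
$\frac{-46333 - 28562}{T{\left(-20 \right)} + n{\left(-74 \right)}} = \frac{-46333 - 28562}{\frac{1}{-20} + 2 \left(-74\right) \left(12 - 74\right)} = - \frac{74895}{- \frac{1}{20} + 2 \left(-74\right) \left(-62\right)} = - \frac{74895}{- \frac{1}{20} + 9176} = - \frac{74895}{\frac{183519}{20}} = \left(-74895\right) \frac{20}{183519} = - \frac{499300}{61173}$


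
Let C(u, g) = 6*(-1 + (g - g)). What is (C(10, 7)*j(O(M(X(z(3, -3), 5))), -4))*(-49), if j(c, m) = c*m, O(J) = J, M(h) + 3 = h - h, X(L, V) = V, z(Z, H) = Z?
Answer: 3528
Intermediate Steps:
M(h) = -3 (M(h) = -3 + (h - h) = -3 + 0 = -3)
C(u, g) = -6 (C(u, g) = 6*(-1 + 0) = 6*(-1) = -6)
(C(10, 7)*j(O(M(X(z(3, -3), 5))), -4))*(-49) = -(-18)*(-4)*(-49) = -6*12*(-49) = -72*(-49) = 3528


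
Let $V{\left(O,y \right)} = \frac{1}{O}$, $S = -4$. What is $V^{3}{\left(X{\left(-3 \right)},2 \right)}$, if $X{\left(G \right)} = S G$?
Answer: $\frac{1}{1728} \approx 0.0005787$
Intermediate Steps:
$X{\left(G \right)} = - 4 G$
$V^{3}{\left(X{\left(-3 \right)},2 \right)} = \left(\frac{1}{\left(-4\right) \left(-3\right)}\right)^{3} = \left(\frac{1}{12}\right)^{3} = \frac{1}{1728}$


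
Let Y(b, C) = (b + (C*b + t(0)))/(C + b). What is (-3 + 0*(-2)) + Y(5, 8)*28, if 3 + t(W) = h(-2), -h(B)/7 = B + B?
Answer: 1921/13 ≈ 147.77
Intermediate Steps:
h(B) = -14*B (h(B) = -7*(B + B) = -14*B)
t(W) = 25 (t(W) = -3 - 14*(-2) = -3 + 28 = 25)
Y(b, C) = (25 + b + C*b)/(C + b) (Y(b, C) = (b + (C*b + 25))/(C + b) = (b + (25 + C*b))/(C + b) = (25 + b + C*b)/(C + b))
(-3 + 0*(-2)) + Y(5, 8)*28 = (-3 + 0*(-2)) + ((25 + 5 + 8*5)/(8 + 5))*28 = (-3 + 0) + ((25 + 5 + 40)/13)*28 = -3 + ((1/13)*70)*28 = -3 + (70/13)*28 = -3 + 1960/13 = 1921/13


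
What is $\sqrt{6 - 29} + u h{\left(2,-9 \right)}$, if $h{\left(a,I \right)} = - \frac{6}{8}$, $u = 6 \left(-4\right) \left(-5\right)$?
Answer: $-90 + i \sqrt{23} \approx -90.0 + 4.7958 i$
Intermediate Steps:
$u = 120$ ($u = \left(-24\right) \left(-5\right) = 120$)
$h{\left(a,I \right)} = - \frac{3}{4}$ ($h{\left(a,I \right)} = \left(-6\right) \frac{1}{8} = - \frac{3}{4}$)
$\sqrt{6 - 29} + u h{\left(2,-9 \right)} = \sqrt{6 - 29} + 120 \left(- \frac{3}{4}\right) = \sqrt{-23} - 90 = i \sqrt{23} - 90 = -90 + i \sqrt{23}$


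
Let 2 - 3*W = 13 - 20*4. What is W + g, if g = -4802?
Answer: -4779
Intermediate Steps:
W = 23 (W = ⅔ - (13 - 20*4)/3 = ⅔ - (13 - 80)/3 = ⅔ - ⅓*(-67) = ⅔ + 67/3 = 23)
W + g = 23 - 4802 = -4779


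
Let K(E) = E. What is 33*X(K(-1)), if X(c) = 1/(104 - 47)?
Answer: 11/19 ≈ 0.57895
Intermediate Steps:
X(c) = 1/57
33*X(K(-1)) = 33*(1/57) = 11/19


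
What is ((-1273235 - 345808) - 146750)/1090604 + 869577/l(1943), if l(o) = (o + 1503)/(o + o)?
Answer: 1842668509747705/1879110692 ≈ 9.8061e+5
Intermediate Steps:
l(o) = (1503 + o)/(2*o) (l(o) = (1503 + o)/((2*o)) = (1503 + o)*(1/(2*o)) = (1503 + o)/(2*o))
((-1273235 - 345808) - 146750)/1090604 + 869577/l(1943) = ((-1273235 - 345808) - 146750)/1090604 + 869577/(((1/2)*(1503 + 1943)/1943)) = (-1619043 - 146750)*(1/1090604) + 869577/(((1/2)*(1/1943)*3446)) = -1765793*1/1090604 + 869577/(1723/1943) = -1765793/1090604 + 869577*(1943/1723) = -1765793/1090604 + 1689588111/1723 = 1842668509747705/1879110692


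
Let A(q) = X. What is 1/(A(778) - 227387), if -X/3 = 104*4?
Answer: -1/228635 ≈ -4.3738e-6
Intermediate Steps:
X = -1248 (X = -312*4 = -3*416 = -1248)
A(q) = -1248
1/(A(778) - 227387) = 1/(-1248 - 227387) = 1/(-228635) = -1/228635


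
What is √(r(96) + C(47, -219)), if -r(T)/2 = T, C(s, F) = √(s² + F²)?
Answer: √(-192 + √50170) ≈ 5.6557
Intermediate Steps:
C(s, F) = √(F² + s²)
r(T) = -2*T
√(r(96) + C(47, -219)) = √(-2*96 + √((-219)² + 47²)) = √(-192 + √(47961 + 2209)) = √(-192 + √50170)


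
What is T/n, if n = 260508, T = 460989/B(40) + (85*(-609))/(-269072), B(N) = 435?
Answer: 810861111/199290867520 ≈ 0.0040687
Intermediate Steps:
T = 41353916661/39015440 (T = 460989/435 + (85*(-609))/(-269072) = 460989*(1/435) - 51765*(-1/269072) = 153663/145 + 51765/269072 = 41353916661/39015440 ≈ 1059.9)
T/n = (41353916661/39015440)/260508 = (41353916661/39015440)*(1/260508) = 810861111/199290867520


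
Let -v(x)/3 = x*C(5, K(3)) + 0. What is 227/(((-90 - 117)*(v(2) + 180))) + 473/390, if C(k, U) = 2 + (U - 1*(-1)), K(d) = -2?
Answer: 1412332/1170585 ≈ 1.2065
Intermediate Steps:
C(k, U) = 3 + U (C(k, U) = 2 + (U + 1) = 2 + (1 + U) = 3 + U)
v(x) = -3*x (v(x) = -3*(x*(3 - 2) + 0) = -3*(x*1 + 0) = -3*(x + 0) = -3*x)
227/(((-90 - 117)*(v(2) + 180))) + 473/390 = 227/(((-90 - 117)*(-3*2 + 180))) + 473/390 = 227/((-207*(-6 + 180))) + 473*(1/390) = 227/((-207*174)) + 473/390 = 227/(-36018) + 473/390 = 227*(-1/36018) + 473/390 = -227/36018 + 473/390 = 1412332/1170585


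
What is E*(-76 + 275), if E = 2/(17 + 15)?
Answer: 199/16 ≈ 12.438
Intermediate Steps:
E = 1/16 (E = 2/32 = (1/32)*2 = 1/16 ≈ 0.062500)
E*(-76 + 275) = (-76 + 275)/16 = (1/16)*199 = 199/16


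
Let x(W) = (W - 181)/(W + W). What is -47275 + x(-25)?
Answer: -1181772/25 ≈ -47271.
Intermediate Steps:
x(W) = (-181 + W)/(2*W) (x(W) = (-181 + W)/((2*W)) = (-181 + W)*(1/(2*W)) = (-181 + W)/(2*W))
-47275 + x(-25) = -47275 + (½)*(-181 - 25)/(-25) = -47275 + (½)*(-1/25)*(-206) = -47275 + 103/25 = -1181772/25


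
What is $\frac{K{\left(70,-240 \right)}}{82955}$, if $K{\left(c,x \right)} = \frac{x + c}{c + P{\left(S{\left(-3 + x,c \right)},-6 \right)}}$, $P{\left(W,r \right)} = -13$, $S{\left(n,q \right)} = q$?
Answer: $- \frac{34}{945687} \approx -3.5953 \cdot 10^{-5}$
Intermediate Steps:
$K{\left(c,x \right)} = \frac{c + x}{-13 + c}$ ($K{\left(c,x \right)} = \frac{x + c}{c - 13} = \frac{c + x}{-13 + c}$)
$\frac{K{\left(70,-240 \right)}}{82955} = \frac{\frac{1}{-13 + 70} \left(70 - 240\right)}{82955} = \frac{1}{57} \left(-170\right) \frac{1}{82955} = \left(- \frac{170}{57}\right) \frac{1}{82955} = - \frac{34}{945687}$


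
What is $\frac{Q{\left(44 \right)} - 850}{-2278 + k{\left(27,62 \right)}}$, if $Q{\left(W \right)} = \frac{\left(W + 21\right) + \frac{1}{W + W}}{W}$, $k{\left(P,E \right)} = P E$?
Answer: $\frac{3285479}{2338688} \approx 1.4048$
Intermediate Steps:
$k{\left(P,E \right)} = E P$
$Q{\left(W \right)} = \frac{21 + W + \frac{1}{2 W}}{W}$ ($Q{\left(W \right)} = \frac{\left(21 + W\right) + \frac{1}{2 W}}{W} = \frac{21 + W + \frac{1}{2 W}}{W}$)
$\frac{Q{\left(44 \right)} - 850}{-2278 + k{\left(27,62 \right)}} = \frac{\left(1 + \frac{1}{2 \cdot 1936} + \frac{21}{44}\right) - 850}{-2278 + 62 \cdot 27} = \frac{\left(1 + \frac{1}{2} \cdot \frac{1}{1936} + 21 \cdot \frac{1}{44}\right) - 850}{-2278 + 1674} = \frac{\left(1 + \frac{1}{3872} + \frac{21}{44}\right) - 850}{-604} = \left(\frac{5721}{3872} - 850\right) \left(- \frac{1}{604}\right) = \left(- \frac{3285479}{3872}\right) \left(- \frac{1}{604}\right) = \frac{3285479}{2338688}$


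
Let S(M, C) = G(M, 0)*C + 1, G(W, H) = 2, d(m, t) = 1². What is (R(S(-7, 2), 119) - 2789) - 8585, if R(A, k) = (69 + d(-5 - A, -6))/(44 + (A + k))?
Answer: -136483/12 ≈ -11374.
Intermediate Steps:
d(m, t) = 1
S(M, C) = 1 + 2*C (S(M, C) = 2*C + 1 = 1 + 2*C)
R(A, k) = 70/(44 + A + k) (R(A, k) = (69 + 1)/(44 + (A + k)) = 70/(44 + A + k))
(R(S(-7, 2), 119) - 2789) - 8585 = (70/(44 + (1 + 2*2) + 119) - 2789) - 8585 = (70/(44 + (1 + 4) + 119) - 2789) - 8585 = (70/(44 + 5 + 119) - 2789) - 8585 = (70/168 - 2789) - 8585 = (70*(1/168) - 2789) - 8585 = (5/12 - 2789) - 8585 = -33463/12 - 8585 = -136483/12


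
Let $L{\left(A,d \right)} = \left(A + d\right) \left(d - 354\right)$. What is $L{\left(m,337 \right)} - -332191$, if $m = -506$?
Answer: $335064$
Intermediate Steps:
$L{\left(A,d \right)} = \left(-354 + d\right) \left(A + d\right)$ ($L{\left(A,d \right)} = \left(A + d\right) \left(-354 + d\right) = \left(-354 + d\right) \left(A + d\right)$)
$L{\left(m,337 \right)} - -332191 = \left(337^{2} - -179124 - 119298 - 170522\right) - -332191 = \left(113569 + 179124 - 119298 - 170522\right) + 332191 = 2873 + 332191 = 335064$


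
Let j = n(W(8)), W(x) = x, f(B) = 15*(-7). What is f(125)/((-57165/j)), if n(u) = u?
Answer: 56/3811 ≈ 0.014694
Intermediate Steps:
f(B) = -105
j = 8
f(125)/((-57165/j)) = -105/((-57165/8)) = -105/((-57165*1/8)) = -105/(-57165/8) = -105*(-8/57165) = 56/3811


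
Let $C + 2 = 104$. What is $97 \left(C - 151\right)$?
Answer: $-4753$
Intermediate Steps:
$C = 102$ ($C = -2 + 104 = 102$)
$97 \left(C - 151\right) = 97 \left(102 - 151\right) = 97 \left(-49\right) = -4753$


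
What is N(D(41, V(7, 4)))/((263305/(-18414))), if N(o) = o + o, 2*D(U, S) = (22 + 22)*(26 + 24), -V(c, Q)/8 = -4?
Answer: -8102160/52661 ≈ -153.85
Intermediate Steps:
V(c, Q) = 32 (V(c, Q) = -8*(-4) = 32)
D(U, S) = 1100 (D(U, S) = ((22 + 22)*(26 + 24))/2 = (44*50)/2 = (½)*2200 = 1100)
N(o) = 2*o
N(D(41, V(7, 4)))/((263305/(-18414))) = (2*1100)/((263305/(-18414))) = 2200/((263305*(-1/18414))) = 2200/(-263305/18414) = 2200*(-18414/263305) = -8102160/52661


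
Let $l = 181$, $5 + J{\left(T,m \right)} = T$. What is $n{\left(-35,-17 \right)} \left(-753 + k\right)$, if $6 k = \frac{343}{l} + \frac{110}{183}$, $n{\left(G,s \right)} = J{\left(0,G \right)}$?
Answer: $\frac{747835175}{198738} \approx 3762.9$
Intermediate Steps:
$J{\left(T,m \right)} = -5 + T$
$n{\left(G,s \right)} = -5$ ($n{\left(G,s \right)} = -5 + 0 = -5$)
$k = \frac{82679}{198738}$ ($k = \frac{\frac{343}{181} + \frac{110}{183}}{6} = \frac{1}{6} \cdot \frac{82679}{33123} = \frac{82679}{198738} \approx 0.41602$)
$n{\left(-35,-17 \right)} \left(-753 + k\right) = - 5 \left(-753 + \frac{82679}{198738}\right) = \left(-5\right) \left(- \frac{149567035}{198738}\right) = \frac{747835175}{198738}$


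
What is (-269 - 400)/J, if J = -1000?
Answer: 669/1000 ≈ 0.66900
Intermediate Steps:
(-269 - 400)/J = (-269 - 400)/(-1000) = -669*(-1/1000) = 669/1000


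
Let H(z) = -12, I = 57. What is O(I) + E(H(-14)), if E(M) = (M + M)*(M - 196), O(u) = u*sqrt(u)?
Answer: 4992 + 57*sqrt(57) ≈ 5422.3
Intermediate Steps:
O(u) = u**(3/2)
E(M) = 2*M*(-196 + M) (E(M) = (2*M)*(-196 + M) = 2*M*(-196 + M))
O(I) + E(H(-14)) = 57**(3/2) + 2*(-12)*(-196 - 12) = 57*sqrt(57) + 2*(-12)*(-208) = 57*sqrt(57) + 4992 = 4992 + 57*sqrt(57)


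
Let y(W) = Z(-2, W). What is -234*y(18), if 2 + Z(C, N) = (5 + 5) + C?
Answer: -1404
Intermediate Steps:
Z(C, N) = 8 + C (Z(C, N) = -2 + ((5 + 5) + C) = -2 + (10 + C) = 8 + C)
y(W) = 6 (y(W) = 8 - 2 = 6)
-234*y(18) = -234*6 = -1404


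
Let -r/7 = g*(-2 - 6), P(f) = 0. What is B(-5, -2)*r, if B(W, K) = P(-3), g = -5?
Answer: 0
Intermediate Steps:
B(W, K) = 0
r = -280 (r = -(-35)*(-2 - 6) = -(-35)*(-8) = -7*40 = -280)
B(-5, -2)*r = 0*(-280) = 0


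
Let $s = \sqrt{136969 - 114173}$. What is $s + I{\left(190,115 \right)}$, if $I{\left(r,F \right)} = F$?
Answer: $115 + 2 \sqrt{5699} \approx 265.98$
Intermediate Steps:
$s = 2 \sqrt{5699}$ ($s = \sqrt{22796} = 2 \sqrt{5699} \approx 150.98$)
$s + I{\left(190,115 \right)} = 2 \sqrt{5699} + 115 = 115 + 2 \sqrt{5699}$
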